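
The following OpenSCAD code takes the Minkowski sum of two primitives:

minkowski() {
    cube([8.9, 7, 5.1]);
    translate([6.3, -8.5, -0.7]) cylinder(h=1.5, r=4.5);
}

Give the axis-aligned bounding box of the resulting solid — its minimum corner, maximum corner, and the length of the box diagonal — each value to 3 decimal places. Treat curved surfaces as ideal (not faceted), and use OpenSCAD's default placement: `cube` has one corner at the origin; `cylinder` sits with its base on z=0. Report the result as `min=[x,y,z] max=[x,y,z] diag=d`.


A = translate([6.3, -8.5, -0.7]) cylinder(h=1.5, r=4.5) → bbox [1.8,-13,-0.7] .. [10.8,-4,0.8]
B = cube([8.9, 7, 5.1]) → bbox [0,0,0] .. [8.9,7,5.1]
lo = A.lo+B.lo = [1.8+0, -13+0, -0.7+0] = [1.800,-13.000,-0.700]
hi = A.hi+B.hi = [10.8+8.9, -4+7, 0.8+5.1] = [19.700,3.000,5.900]
diag = √(17.9²+16²+6.6²) = √619.97 = 24.899

min=[1.800,-13.000,-0.700] max=[19.700,3.000,5.900] diag=24.899


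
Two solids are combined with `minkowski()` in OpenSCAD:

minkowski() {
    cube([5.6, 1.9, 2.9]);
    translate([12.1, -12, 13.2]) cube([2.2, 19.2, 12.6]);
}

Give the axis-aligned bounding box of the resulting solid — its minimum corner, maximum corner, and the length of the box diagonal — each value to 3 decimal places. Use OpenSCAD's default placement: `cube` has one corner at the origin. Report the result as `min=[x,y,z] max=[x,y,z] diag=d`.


A = translate([12.1, -12, 13.2]) cube([2.2, 19.2, 12.6]) → bbox [12.1,-12,13.2] .. [14.3,7.2,25.8]
B = cube([5.6, 1.9, 2.9]) → bbox [0,0,0] .. [5.6,1.9,2.9]
lo = A.lo+B.lo = [12.1+0, -12+0, 13.2+0] = [12.100,-12.000,13.200]
hi = A.hi+B.hi = [14.3+5.6, 7.2+1.9, 25.8+2.9] = [19.900,9.100,28.700]
diag = √(7.8²+21.1²+15.5²) = √746.3 = 27.318

min=[12.100,-12.000,13.200] max=[19.900,9.100,28.700] diag=27.318


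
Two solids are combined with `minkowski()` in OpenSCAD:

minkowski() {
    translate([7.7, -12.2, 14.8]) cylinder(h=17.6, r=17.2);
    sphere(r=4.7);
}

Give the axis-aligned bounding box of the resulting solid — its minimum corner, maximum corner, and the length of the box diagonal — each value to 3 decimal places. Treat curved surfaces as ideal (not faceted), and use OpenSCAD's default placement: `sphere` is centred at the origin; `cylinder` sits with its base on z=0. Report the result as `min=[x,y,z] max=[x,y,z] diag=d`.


A = translate([7.7, -12.2, 14.8]) cylinder(h=17.6, r=17.2) → bbox [-9.5,-29.4,14.8] .. [24.9,5,32.4]
B = sphere(r=4.7) → bbox [-4.7,-4.7,-4.7] .. [4.7,4.7,4.7]
lo = A.lo+B.lo = [-9.5-4.7, -29.4-4.7, 14.8-4.7] = [-14.200,-34.100,10.100]
hi = A.hi+B.hi = [24.9+4.7, 5+4.7, 32.4+4.7] = [29.600,9.700,37.100]
diag = √(43.8²+43.8²+27²) = √4565.88 = 67.571

min=[-14.200,-34.100,10.100] max=[29.600,9.700,37.100] diag=67.571


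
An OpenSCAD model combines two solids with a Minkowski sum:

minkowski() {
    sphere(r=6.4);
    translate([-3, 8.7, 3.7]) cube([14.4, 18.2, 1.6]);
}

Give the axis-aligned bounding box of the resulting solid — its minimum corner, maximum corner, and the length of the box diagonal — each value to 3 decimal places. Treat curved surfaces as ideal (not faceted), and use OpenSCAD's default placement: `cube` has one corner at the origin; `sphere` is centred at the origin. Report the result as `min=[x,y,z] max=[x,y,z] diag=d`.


A = translate([-3, 8.7, 3.7]) cube([14.4, 18.2, 1.6]) → bbox [-3,8.7,3.7] .. [11.4,26.9,5.3]
B = sphere(r=6.4) → bbox [-6.4,-6.4,-6.4] .. [6.4,6.4,6.4]
lo = A.lo+B.lo = [-3-6.4, 8.7-6.4, 3.7-6.4] = [-9.400,2.300,-2.700]
hi = A.hi+B.hi = [11.4+6.4, 26.9+6.4, 5.3+6.4] = [17.800,33.300,11.700]
diag = √(27.2²+31²+14.4²) = √1908.2 = 43.683

min=[-9.400,2.300,-2.700] max=[17.800,33.300,11.700] diag=43.683


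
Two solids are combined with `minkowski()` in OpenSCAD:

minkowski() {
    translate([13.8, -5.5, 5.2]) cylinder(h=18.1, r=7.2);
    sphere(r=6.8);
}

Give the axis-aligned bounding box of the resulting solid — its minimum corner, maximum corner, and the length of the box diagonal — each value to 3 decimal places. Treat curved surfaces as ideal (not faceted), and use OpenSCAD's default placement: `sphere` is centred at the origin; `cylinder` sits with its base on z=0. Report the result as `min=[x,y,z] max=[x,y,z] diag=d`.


min=[-0.200,-19.500,-1.600] max=[27.800,8.500,30.100] diag=50.724

A = translate([13.8, -5.5, 5.2]) cylinder(h=18.1, r=7.2) → bbox [6.6,-12.7,5.2] .. [21,1.7,23.3]
B = sphere(r=6.8) → bbox [-6.8,-6.8,-6.8] .. [6.8,6.8,6.8]
lo = A.lo+B.lo = [6.6-6.8, -12.7-6.8, 5.2-6.8] = [-0.200,-19.500,-1.600]
hi = A.hi+B.hi = [21+6.8, 1.7+6.8, 23.3+6.8] = [27.800,8.500,30.100]
diag = √(28²+28²+31.7²) = √2572.89 = 50.724


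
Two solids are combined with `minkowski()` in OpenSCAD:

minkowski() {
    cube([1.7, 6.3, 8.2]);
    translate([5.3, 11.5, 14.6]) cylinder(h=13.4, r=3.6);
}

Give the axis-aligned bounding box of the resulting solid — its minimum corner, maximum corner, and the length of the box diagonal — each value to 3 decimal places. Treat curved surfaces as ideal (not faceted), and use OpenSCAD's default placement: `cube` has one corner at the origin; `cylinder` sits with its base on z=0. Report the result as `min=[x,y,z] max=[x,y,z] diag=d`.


A = translate([5.3, 11.5, 14.6]) cylinder(h=13.4, r=3.6) → bbox [1.7,7.9,14.6] .. [8.9,15.1,28]
B = cube([1.7, 6.3, 8.2]) → bbox [0,0,0] .. [1.7,6.3,8.2]
lo = A.lo+B.lo = [1.7+0, 7.9+0, 14.6+0] = [1.700,7.900,14.600]
hi = A.hi+B.hi = [8.9+1.7, 15.1+6.3, 28+8.2] = [10.600,21.400,36.200]
diag = √(8.9²+13.5²+21.6²) = √728.02 = 26.982

min=[1.700,7.900,14.600] max=[10.600,21.400,36.200] diag=26.982


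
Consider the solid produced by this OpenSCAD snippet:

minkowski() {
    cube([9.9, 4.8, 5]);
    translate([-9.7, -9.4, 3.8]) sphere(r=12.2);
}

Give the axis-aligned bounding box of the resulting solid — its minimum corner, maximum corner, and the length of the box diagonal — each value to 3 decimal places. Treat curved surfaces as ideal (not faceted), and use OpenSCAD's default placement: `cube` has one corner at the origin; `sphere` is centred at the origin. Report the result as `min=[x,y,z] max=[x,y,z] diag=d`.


A = translate([-9.7, -9.4, 3.8]) sphere(r=12.2) → bbox [-21.9,-21.6,-8.4] .. [2.5,2.8,16]
B = cube([9.9, 4.8, 5]) → bbox [0,0,0] .. [9.9,4.8,5]
lo = A.lo+B.lo = [-21.9+0, -21.6+0, -8.4+0] = [-21.900,-21.600,-8.400]
hi = A.hi+B.hi = [2.5+9.9, 2.8+4.8, 16+5] = [12.400,7.600,21.000]
diag = √(34.3²+29.2²+29.4²) = √2893.49 = 53.791

min=[-21.900,-21.600,-8.400] max=[12.400,7.600,21.000] diag=53.791


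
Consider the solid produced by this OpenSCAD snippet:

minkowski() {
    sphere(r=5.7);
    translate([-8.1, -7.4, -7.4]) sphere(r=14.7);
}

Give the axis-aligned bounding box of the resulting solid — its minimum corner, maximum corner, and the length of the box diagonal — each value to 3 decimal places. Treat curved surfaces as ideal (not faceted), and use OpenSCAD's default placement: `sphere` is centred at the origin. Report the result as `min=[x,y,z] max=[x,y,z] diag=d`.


A = translate([-8.1, -7.4, -7.4]) sphere(r=14.7) → bbox [-22.8,-22.1,-22.1] .. [6.6,7.3,7.3]
B = sphere(r=5.7) → bbox [-5.7,-5.7,-5.7] .. [5.7,5.7,5.7]
lo = A.lo+B.lo = [-22.8-5.7, -22.1-5.7, -22.1-5.7] = [-28.500,-27.800,-27.800]
hi = A.hi+B.hi = [6.6+5.7, 7.3+5.7, 7.3+5.7] = [12.300,13.000,13.000]
diag = √(40.8²+40.8²+40.8²) = √4993.92 = 70.668

min=[-28.500,-27.800,-27.800] max=[12.300,13.000,13.000] diag=70.668


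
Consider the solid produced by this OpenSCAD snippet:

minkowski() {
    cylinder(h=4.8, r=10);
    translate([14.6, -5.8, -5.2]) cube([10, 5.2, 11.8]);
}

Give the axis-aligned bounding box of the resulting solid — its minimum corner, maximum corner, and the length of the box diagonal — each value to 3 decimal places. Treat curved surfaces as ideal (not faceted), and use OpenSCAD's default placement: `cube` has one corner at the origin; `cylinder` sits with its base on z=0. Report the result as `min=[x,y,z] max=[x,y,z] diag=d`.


min=[4.600,-15.800,-5.200] max=[34.600,9.400,11.400] diag=42.551

A = translate([14.6, -5.8, -5.2]) cube([10, 5.2, 11.8]) → bbox [14.6,-5.8,-5.2] .. [24.6,-0.6,6.6]
B = cylinder(h=4.8, r=10) → bbox [-10,-10,0] .. [10,10,4.8]
lo = A.lo+B.lo = [14.6-10, -5.8-10, -5.2+0] = [4.600,-15.800,-5.200]
hi = A.hi+B.hi = [24.6+10, -0.6+10, 6.6+4.8] = [34.600,9.400,11.400]
diag = √(30²+25.2²+16.6²) = √1810.6 = 42.551


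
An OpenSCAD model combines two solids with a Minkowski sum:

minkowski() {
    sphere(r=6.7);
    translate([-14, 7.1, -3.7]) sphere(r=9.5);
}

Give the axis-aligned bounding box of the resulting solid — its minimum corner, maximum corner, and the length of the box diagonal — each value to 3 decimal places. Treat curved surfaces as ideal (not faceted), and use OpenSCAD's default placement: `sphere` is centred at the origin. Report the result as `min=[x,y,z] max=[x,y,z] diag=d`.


min=[-30.200,-9.100,-19.900] max=[2.200,23.300,12.500] diag=56.118

A = translate([-14, 7.1, -3.7]) sphere(r=9.5) → bbox [-23.5,-2.4,-13.2] .. [-4.5,16.6,5.8]
B = sphere(r=6.7) → bbox [-6.7,-6.7,-6.7] .. [6.7,6.7,6.7]
lo = A.lo+B.lo = [-23.5-6.7, -2.4-6.7, -13.2-6.7] = [-30.200,-9.100,-19.900]
hi = A.hi+B.hi = [-4.5+6.7, 16.6+6.7, 5.8+6.7] = [2.200,23.300,12.500]
diag = √(32.4²+32.4²+32.4²) = √3149.28 = 56.118


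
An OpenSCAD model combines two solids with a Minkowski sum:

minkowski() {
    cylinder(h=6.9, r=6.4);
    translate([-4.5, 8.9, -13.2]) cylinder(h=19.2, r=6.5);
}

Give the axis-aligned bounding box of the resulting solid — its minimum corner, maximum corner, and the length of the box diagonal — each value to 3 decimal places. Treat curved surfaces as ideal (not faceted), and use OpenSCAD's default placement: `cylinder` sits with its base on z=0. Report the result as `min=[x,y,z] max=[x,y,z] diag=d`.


A = translate([-4.5, 8.9, -13.2]) cylinder(h=19.2, r=6.5) → bbox [-11,2.4,-13.2] .. [2,15.4,6]
B = cylinder(h=6.9, r=6.4) → bbox [-6.4,-6.4,0] .. [6.4,6.4,6.9]
lo = A.lo+B.lo = [-11-6.4, 2.4-6.4, -13.2+0] = [-17.400,-4.000,-13.200]
hi = A.hi+B.hi = [2+6.4, 15.4+6.4, 6+6.9] = [8.400,21.800,12.900]
diag = √(25.8²+25.8²+26.1²) = √2012.49 = 44.861

min=[-17.400,-4.000,-13.200] max=[8.400,21.800,12.900] diag=44.861


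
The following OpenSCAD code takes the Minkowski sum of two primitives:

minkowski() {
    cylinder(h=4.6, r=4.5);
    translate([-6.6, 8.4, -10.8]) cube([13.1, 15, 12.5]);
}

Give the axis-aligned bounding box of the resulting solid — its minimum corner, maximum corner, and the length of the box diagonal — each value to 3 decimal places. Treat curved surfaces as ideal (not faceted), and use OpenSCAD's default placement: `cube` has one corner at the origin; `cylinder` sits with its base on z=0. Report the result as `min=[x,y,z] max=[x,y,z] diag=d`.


min=[-11.100,3.900,-10.800] max=[11.000,27.900,6.300] diag=36.835

A = translate([-6.6, 8.4, -10.8]) cube([13.1, 15, 12.5]) → bbox [-6.6,8.4,-10.8] .. [6.5,23.4,1.7]
B = cylinder(h=4.6, r=4.5) → bbox [-4.5,-4.5,0] .. [4.5,4.5,4.6]
lo = A.lo+B.lo = [-6.6-4.5, 8.4-4.5, -10.8+0] = [-11.100,3.900,-10.800]
hi = A.hi+B.hi = [6.5+4.5, 23.4+4.5, 1.7+4.6] = [11.000,27.900,6.300]
diag = √(22.1²+24²+17.1²) = √1356.82 = 36.835


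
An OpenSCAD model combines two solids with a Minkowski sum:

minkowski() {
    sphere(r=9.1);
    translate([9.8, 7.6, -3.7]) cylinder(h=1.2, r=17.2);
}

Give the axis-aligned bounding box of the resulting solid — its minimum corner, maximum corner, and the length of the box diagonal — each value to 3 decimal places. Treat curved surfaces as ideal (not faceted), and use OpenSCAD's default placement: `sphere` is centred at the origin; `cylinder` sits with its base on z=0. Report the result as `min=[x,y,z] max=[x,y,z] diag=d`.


A = translate([9.8, 7.6, -3.7]) cylinder(h=1.2, r=17.2) → bbox [-7.4,-9.6,-3.7] .. [27,24.8,-2.5]
B = sphere(r=9.1) → bbox [-9.1,-9.1,-9.1] .. [9.1,9.1,9.1]
lo = A.lo+B.lo = [-7.4-9.1, -9.6-9.1, -3.7-9.1] = [-16.500,-18.700,-12.800]
hi = A.hi+B.hi = [27+9.1, 24.8+9.1, -2.5+9.1] = [36.100,33.900,6.600]
diag = √(52.6²+52.6²+19.4²) = √5909.88 = 76.876

min=[-16.500,-18.700,-12.800] max=[36.100,33.900,6.600] diag=76.876


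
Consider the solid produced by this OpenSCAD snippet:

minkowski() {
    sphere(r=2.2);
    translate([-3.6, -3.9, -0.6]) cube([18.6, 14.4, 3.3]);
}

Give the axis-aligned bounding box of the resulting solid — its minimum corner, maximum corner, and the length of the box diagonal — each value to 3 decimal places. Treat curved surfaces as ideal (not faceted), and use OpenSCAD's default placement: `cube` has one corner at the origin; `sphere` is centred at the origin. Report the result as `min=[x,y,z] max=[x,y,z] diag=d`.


A = translate([-3.6, -3.9, -0.6]) cube([18.6, 14.4, 3.3]) → bbox [-3.6,-3.9,-0.6] .. [15,10.5,2.7]
B = sphere(r=2.2) → bbox [-2.2,-2.2,-2.2] .. [2.2,2.2,2.2]
lo = A.lo+B.lo = [-3.6-2.2, -3.9-2.2, -0.6-2.2] = [-5.800,-6.100,-2.800]
hi = A.hi+B.hi = [15+2.2, 10.5+2.2, 2.7+2.2] = [17.200,12.700,4.900]
diag = √(23²+18.8²+7.7²) = √941.73 = 30.688

min=[-5.800,-6.100,-2.800] max=[17.200,12.700,4.900] diag=30.688


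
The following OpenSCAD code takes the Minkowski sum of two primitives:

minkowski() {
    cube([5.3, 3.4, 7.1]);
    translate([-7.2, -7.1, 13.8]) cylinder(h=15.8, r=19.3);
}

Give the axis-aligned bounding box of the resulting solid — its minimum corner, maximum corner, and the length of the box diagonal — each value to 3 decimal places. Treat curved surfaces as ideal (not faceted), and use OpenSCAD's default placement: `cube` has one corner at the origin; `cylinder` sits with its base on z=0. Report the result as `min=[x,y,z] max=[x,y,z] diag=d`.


A = translate([-7.2, -7.1, 13.8]) cylinder(h=15.8, r=19.3) → bbox [-26.5,-26.4,13.8] .. [12.1,12.2,29.6]
B = cube([5.3, 3.4, 7.1]) → bbox [0,0,0] .. [5.3,3.4,7.1]
lo = A.lo+B.lo = [-26.5+0, -26.4+0, 13.8+0] = [-26.500,-26.400,13.800]
hi = A.hi+B.hi = [12.1+5.3, 12.2+3.4, 29.6+7.1] = [17.400,15.600,36.700]
diag = √(43.9²+42²+22.9²) = √4215.62 = 64.928

min=[-26.500,-26.400,13.800] max=[17.400,15.600,36.700] diag=64.928


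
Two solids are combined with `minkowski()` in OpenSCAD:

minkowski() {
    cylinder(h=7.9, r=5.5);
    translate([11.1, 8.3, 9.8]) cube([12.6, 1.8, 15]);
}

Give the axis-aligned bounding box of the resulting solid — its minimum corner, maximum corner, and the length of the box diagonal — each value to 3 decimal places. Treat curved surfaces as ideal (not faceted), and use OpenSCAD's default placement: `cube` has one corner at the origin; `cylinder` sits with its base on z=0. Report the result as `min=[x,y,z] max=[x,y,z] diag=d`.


A = translate([11.1, 8.3, 9.8]) cube([12.6, 1.8, 15]) → bbox [11.1,8.3,9.8] .. [23.7,10.1,24.8]
B = cylinder(h=7.9, r=5.5) → bbox [-5.5,-5.5,0] .. [5.5,5.5,7.9]
lo = A.lo+B.lo = [11.1-5.5, 8.3-5.5, 9.8+0] = [5.600,2.800,9.800]
hi = A.hi+B.hi = [23.7+5.5, 10.1+5.5, 24.8+7.9] = [29.200,15.600,32.700]
diag = √(23.6²+12.8²+22.9²) = √1245.21 = 35.288

min=[5.600,2.800,9.800] max=[29.200,15.600,32.700] diag=35.288


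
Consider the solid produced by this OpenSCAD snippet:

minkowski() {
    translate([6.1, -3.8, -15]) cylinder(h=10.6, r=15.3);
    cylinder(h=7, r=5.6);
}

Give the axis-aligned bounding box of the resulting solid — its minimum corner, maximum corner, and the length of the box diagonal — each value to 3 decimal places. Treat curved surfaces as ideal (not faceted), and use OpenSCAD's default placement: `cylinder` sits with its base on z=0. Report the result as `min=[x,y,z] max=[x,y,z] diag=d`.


A = translate([6.1, -3.8, -15]) cylinder(h=10.6, r=15.3) → bbox [-9.2,-19.1,-15] .. [21.4,11.5,-4.4]
B = cylinder(h=7, r=5.6) → bbox [-5.6,-5.6,0] .. [5.6,5.6,7]
lo = A.lo+B.lo = [-9.2-5.6, -19.1-5.6, -15+0] = [-14.800,-24.700,-15.000]
hi = A.hi+B.hi = [21.4+5.6, 11.5+5.6, -4.4+7] = [27.000,17.100,2.600]
diag = √(41.8²+41.8²+17.6²) = √3804.24 = 61.679

min=[-14.800,-24.700,-15.000] max=[27.000,17.100,2.600] diag=61.679


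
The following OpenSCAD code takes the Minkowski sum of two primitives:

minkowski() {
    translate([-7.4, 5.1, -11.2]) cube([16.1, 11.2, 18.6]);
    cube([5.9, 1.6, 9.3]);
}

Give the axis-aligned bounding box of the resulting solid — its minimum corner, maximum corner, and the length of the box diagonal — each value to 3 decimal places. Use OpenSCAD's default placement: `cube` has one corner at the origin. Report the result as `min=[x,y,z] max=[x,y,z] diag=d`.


min=[-7.400,5.100,-11.200] max=[14.600,17.900,16.700] diag=37.766

A = translate([-7.4, 5.1, -11.2]) cube([16.1, 11.2, 18.6]) → bbox [-7.4,5.1,-11.2] .. [8.7,16.3,7.4]
B = cube([5.9, 1.6, 9.3]) → bbox [0,0,0] .. [5.9,1.6,9.3]
lo = A.lo+B.lo = [-7.4+0, 5.1+0, -11.2+0] = [-7.400,5.100,-11.200]
hi = A.hi+B.hi = [8.7+5.9, 16.3+1.6, 7.4+9.3] = [14.600,17.900,16.700]
diag = √(22²+12.8²+27.9²) = √1426.25 = 37.766


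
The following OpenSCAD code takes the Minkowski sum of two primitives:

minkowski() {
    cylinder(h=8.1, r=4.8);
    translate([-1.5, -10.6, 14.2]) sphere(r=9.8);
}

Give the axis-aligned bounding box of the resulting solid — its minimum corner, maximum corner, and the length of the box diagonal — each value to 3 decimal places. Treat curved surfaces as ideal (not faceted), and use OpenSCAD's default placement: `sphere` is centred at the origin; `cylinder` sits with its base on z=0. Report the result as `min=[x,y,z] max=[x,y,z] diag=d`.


A = translate([-1.5, -10.6, 14.2]) sphere(r=9.8) → bbox [-11.3,-20.4,4.4] .. [8.3,-0.8,24]
B = cylinder(h=8.1, r=4.8) → bbox [-4.8,-4.8,0] .. [4.8,4.8,8.1]
lo = A.lo+B.lo = [-11.3-4.8, -20.4-4.8, 4.4+0] = [-16.100,-25.200,4.400]
hi = A.hi+B.hi = [8.3+4.8, -0.8+4.8, 24+8.1] = [13.100,4.000,32.100]
diag = √(29.2²+29.2²+27.7²) = √2472.57 = 49.725

min=[-16.100,-25.200,4.400] max=[13.100,4.000,32.100] diag=49.725


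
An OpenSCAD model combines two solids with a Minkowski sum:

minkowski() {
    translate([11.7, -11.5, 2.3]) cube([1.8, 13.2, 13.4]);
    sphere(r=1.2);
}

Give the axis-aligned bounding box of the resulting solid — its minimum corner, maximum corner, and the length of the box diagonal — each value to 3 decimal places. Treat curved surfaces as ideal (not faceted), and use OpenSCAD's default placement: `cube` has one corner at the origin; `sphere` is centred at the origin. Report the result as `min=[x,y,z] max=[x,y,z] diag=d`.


A = translate([11.7, -11.5, 2.3]) cube([1.8, 13.2, 13.4]) → bbox [11.7,-11.5,2.3] .. [13.5,1.7,15.7]
B = sphere(r=1.2) → bbox [-1.2,-1.2,-1.2] .. [1.2,1.2,1.2]
lo = A.lo+B.lo = [11.7-1.2, -11.5-1.2, 2.3-1.2] = [10.500,-12.700,1.100]
hi = A.hi+B.hi = [13.5+1.2, 1.7+1.2, 15.7+1.2] = [14.700,2.900,16.900]
diag = √(4.2²+15.6²+15.8²) = √510.64 = 22.597

min=[10.500,-12.700,1.100] max=[14.700,2.900,16.900] diag=22.597


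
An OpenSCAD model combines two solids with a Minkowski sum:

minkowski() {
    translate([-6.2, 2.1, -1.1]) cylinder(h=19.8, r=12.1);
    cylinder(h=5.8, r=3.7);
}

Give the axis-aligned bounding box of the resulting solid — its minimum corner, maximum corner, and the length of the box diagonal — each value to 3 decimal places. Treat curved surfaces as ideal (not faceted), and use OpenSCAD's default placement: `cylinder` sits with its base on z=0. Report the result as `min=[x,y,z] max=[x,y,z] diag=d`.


A = translate([-6.2, 2.1, -1.1]) cylinder(h=19.8, r=12.1) → bbox [-18.3,-10,-1.1] .. [5.9,14.2,18.7]
B = cylinder(h=5.8, r=3.7) → bbox [-3.7,-3.7,0] .. [3.7,3.7,5.8]
lo = A.lo+B.lo = [-18.3-3.7, -10-3.7, -1.1+0] = [-22.000,-13.700,-1.100]
hi = A.hi+B.hi = [5.9+3.7, 14.2+3.7, 18.7+5.8] = [9.600,17.900,24.500]
diag = √(31.6²+31.6²+25.6²) = √2652.48 = 51.502

min=[-22.000,-13.700,-1.100] max=[9.600,17.900,24.500] diag=51.502


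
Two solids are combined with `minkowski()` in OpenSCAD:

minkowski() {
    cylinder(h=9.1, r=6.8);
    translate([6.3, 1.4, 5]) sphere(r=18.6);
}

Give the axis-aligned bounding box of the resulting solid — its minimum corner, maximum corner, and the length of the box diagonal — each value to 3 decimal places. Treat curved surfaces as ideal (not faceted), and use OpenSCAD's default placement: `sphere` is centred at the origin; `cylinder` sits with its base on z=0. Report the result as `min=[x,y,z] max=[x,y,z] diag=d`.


A = translate([6.3, 1.4, 5]) sphere(r=18.6) → bbox [-12.3,-17.2,-13.6] .. [24.9,20,23.6]
B = cylinder(h=9.1, r=6.8) → bbox [-6.8,-6.8,0] .. [6.8,6.8,9.1]
lo = A.lo+B.lo = [-12.3-6.8, -17.2-6.8, -13.6+0] = [-19.100,-24.000,-13.600]
hi = A.hi+B.hi = [24.9+6.8, 20+6.8, 23.6+9.1] = [31.700,26.800,32.700]
diag = √(50.8²+50.8²+46.3²) = √7304.97 = 85.469

min=[-19.100,-24.000,-13.600] max=[31.700,26.800,32.700] diag=85.469


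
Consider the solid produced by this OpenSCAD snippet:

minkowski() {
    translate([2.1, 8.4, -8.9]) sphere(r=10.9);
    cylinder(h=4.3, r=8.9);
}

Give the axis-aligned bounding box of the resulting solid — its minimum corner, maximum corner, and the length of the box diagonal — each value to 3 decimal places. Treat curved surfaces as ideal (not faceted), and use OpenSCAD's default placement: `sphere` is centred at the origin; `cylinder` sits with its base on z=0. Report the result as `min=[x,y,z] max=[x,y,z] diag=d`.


min=[-17.700,-11.400,-19.800] max=[21.900,28.200,6.300] diag=61.786

A = translate([2.1, 8.4, -8.9]) sphere(r=10.9) → bbox [-8.8,-2.5,-19.8] .. [13,19.3,2]
B = cylinder(h=4.3, r=8.9) → bbox [-8.9,-8.9,0] .. [8.9,8.9,4.3]
lo = A.lo+B.lo = [-8.8-8.9, -2.5-8.9, -19.8+0] = [-17.700,-11.400,-19.800]
hi = A.hi+B.hi = [13+8.9, 19.3+8.9, 2+4.3] = [21.900,28.200,6.300]
diag = √(39.6²+39.6²+26.1²) = √3817.53 = 61.786


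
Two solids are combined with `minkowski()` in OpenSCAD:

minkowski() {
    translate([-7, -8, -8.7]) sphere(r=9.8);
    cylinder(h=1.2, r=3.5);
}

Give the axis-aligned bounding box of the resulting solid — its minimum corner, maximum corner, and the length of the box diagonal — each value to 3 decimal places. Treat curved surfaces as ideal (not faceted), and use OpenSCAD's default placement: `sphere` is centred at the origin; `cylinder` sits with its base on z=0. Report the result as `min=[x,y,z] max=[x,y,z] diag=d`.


A = translate([-7, -8, -8.7]) sphere(r=9.8) → bbox [-16.8,-17.8,-18.5] .. [2.8,1.8,1.1]
B = cylinder(h=1.2, r=3.5) → bbox [-3.5,-3.5,0] .. [3.5,3.5,1.2]
lo = A.lo+B.lo = [-16.8-3.5, -17.8-3.5, -18.5+0] = [-20.300,-21.300,-18.500]
hi = A.hi+B.hi = [2.8+3.5, 1.8+3.5, 1.1+1.2] = [6.300,5.300,2.300]
diag = √(26.6²+26.6²+20.8²) = √1847.76 = 42.986

min=[-20.300,-21.300,-18.500] max=[6.300,5.300,2.300] diag=42.986


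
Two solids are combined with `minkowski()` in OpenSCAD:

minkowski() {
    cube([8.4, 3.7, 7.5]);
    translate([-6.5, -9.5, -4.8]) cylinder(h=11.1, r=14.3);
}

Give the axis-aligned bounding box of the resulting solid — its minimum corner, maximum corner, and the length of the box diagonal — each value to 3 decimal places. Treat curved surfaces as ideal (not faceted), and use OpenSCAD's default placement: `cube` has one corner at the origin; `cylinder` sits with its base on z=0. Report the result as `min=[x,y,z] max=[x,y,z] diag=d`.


A = translate([-6.5, -9.5, -4.8]) cylinder(h=11.1, r=14.3) → bbox [-20.8,-23.8,-4.8] .. [7.8,4.8,6.3]
B = cube([8.4, 3.7, 7.5]) → bbox [0,0,0] .. [8.4,3.7,7.5]
lo = A.lo+B.lo = [-20.8+0, -23.8+0, -4.8+0] = [-20.800,-23.800,-4.800]
hi = A.hi+B.hi = [7.8+8.4, 4.8+3.7, 6.3+7.5] = [16.200,8.500,13.800]
diag = √(37²+32.3²+18.6²) = √2758.25 = 52.519

min=[-20.800,-23.800,-4.800] max=[16.200,8.500,13.800] diag=52.519


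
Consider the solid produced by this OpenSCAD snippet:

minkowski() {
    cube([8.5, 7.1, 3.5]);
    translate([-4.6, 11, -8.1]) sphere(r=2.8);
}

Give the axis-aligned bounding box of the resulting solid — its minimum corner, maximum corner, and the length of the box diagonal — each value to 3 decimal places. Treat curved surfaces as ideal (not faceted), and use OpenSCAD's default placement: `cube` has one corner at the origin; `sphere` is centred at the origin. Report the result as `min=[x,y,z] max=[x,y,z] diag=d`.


min=[-7.400,8.200,-10.900] max=[6.700,20.900,-1.800] diag=21.045

A = translate([-4.6, 11, -8.1]) sphere(r=2.8) → bbox [-7.4,8.2,-10.9] .. [-1.8,13.8,-5.3]
B = cube([8.5, 7.1, 3.5]) → bbox [0,0,0] .. [8.5,7.1,3.5]
lo = A.lo+B.lo = [-7.4+0, 8.2+0, -10.9+0] = [-7.400,8.200,-10.900]
hi = A.hi+B.hi = [-1.8+8.5, 13.8+7.1, -5.3+3.5] = [6.700,20.900,-1.800]
diag = √(14.1²+12.7²+9.1²) = √442.91 = 21.045


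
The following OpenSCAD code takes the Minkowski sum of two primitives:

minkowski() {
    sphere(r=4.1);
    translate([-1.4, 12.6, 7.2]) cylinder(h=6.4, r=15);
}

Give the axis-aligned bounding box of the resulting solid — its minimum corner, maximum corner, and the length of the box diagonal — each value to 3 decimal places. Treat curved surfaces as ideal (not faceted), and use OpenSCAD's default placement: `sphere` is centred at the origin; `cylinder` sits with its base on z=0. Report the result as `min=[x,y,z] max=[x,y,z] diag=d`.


A = translate([-1.4, 12.6, 7.2]) cylinder(h=6.4, r=15) → bbox [-16.4,-2.4,7.2] .. [13.6,27.6,13.6]
B = sphere(r=4.1) → bbox [-4.1,-4.1,-4.1] .. [4.1,4.1,4.1]
lo = A.lo+B.lo = [-16.4-4.1, -2.4-4.1, 7.2-4.1] = [-20.500,-6.500,3.100]
hi = A.hi+B.hi = [13.6+4.1, 27.6+4.1, 13.6+4.1] = [17.700,31.700,17.700]
diag = √(38.2²+38.2²+14.6²) = √3131.64 = 55.961

min=[-20.500,-6.500,3.100] max=[17.700,31.700,17.700] diag=55.961


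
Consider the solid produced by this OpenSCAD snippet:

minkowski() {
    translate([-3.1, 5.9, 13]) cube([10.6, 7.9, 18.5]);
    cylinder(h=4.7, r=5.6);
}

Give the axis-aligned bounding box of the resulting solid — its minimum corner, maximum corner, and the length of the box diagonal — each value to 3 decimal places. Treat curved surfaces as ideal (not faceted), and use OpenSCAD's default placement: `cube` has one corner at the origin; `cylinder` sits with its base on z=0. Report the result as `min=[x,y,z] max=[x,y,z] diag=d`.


min=[-8.700,0.300,13.000] max=[13.100,19.400,36.200] diag=37.125

A = translate([-3.1, 5.9, 13]) cube([10.6, 7.9, 18.5]) → bbox [-3.1,5.9,13] .. [7.5,13.8,31.5]
B = cylinder(h=4.7, r=5.6) → bbox [-5.6,-5.6,0] .. [5.6,5.6,4.7]
lo = A.lo+B.lo = [-3.1-5.6, 5.9-5.6, 13+0] = [-8.700,0.300,13.000]
hi = A.hi+B.hi = [7.5+5.6, 13.8+5.6, 31.5+4.7] = [13.100,19.400,36.200]
diag = √(21.8²+19.1²+23.2²) = √1378.29 = 37.125


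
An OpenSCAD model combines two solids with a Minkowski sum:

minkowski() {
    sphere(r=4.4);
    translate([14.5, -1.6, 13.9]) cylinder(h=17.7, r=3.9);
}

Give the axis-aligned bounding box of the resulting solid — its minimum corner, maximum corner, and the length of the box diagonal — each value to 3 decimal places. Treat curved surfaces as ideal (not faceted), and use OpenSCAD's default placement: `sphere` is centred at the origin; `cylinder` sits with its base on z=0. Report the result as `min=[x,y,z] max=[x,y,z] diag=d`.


A = translate([14.5, -1.6, 13.9]) cylinder(h=17.7, r=3.9) → bbox [10.6,-5.5,13.9] .. [18.4,2.3,31.6]
B = sphere(r=4.4) → bbox [-4.4,-4.4,-4.4] .. [4.4,4.4,4.4]
lo = A.lo+B.lo = [10.6-4.4, -5.5-4.4, 13.9-4.4] = [6.200,-9.900,9.500]
hi = A.hi+B.hi = [18.4+4.4, 2.3+4.4, 31.6+4.4] = [22.800,6.700,36.000]
diag = √(16.6²+16.6²+26.5²) = √1253.37 = 35.403

min=[6.200,-9.900,9.500] max=[22.800,6.700,36.000] diag=35.403


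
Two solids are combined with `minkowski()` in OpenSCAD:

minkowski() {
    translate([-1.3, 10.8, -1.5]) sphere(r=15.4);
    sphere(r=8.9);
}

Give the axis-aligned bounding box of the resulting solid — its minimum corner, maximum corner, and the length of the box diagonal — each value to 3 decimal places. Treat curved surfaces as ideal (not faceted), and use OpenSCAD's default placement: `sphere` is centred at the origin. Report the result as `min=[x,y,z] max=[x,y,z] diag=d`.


A = translate([-1.3, 10.8, -1.5]) sphere(r=15.4) → bbox [-16.7,-4.6,-16.9] .. [14.1,26.2,13.9]
B = sphere(r=8.9) → bbox [-8.9,-8.9,-8.9] .. [8.9,8.9,8.9]
lo = A.lo+B.lo = [-16.7-8.9, -4.6-8.9, -16.9-8.9] = [-25.600,-13.500,-25.800]
hi = A.hi+B.hi = [14.1+8.9, 26.2+8.9, 13.9+8.9] = [23.000,35.100,22.800]
diag = √(48.6²+48.6²+48.6²) = √7085.88 = 84.178

min=[-25.600,-13.500,-25.800] max=[23.000,35.100,22.800] diag=84.178


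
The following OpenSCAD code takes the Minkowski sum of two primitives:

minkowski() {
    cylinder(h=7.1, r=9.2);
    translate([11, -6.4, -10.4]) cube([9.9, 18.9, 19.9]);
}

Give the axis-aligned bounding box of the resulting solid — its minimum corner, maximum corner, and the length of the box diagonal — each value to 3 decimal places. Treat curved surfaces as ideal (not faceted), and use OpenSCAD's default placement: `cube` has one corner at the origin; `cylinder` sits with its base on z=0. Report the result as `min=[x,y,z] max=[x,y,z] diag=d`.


min=[1.800,-15.600,-10.400] max=[30.100,21.700,16.600] diag=54.048

A = translate([11, -6.4, -10.4]) cube([9.9, 18.9, 19.9]) → bbox [11,-6.4,-10.4] .. [20.9,12.5,9.5]
B = cylinder(h=7.1, r=9.2) → bbox [-9.2,-9.2,0] .. [9.2,9.2,7.1]
lo = A.lo+B.lo = [11-9.2, -6.4-9.2, -10.4+0] = [1.800,-15.600,-10.400]
hi = A.hi+B.hi = [20.9+9.2, 12.5+9.2, 9.5+7.1] = [30.100,21.700,16.600]
diag = √(28.3²+37.3²+27²) = √2921.18 = 54.048


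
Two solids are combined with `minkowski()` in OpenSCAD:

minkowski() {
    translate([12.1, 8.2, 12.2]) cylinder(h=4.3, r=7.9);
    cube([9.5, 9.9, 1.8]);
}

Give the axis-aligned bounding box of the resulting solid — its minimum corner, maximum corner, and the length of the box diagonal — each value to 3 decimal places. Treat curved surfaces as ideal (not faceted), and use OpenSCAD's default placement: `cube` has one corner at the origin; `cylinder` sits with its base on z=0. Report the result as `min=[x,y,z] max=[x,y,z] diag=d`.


min=[4.200,0.300,12.200] max=[29.500,26.000,18.300] diag=36.576

A = translate([12.1, 8.2, 12.2]) cylinder(h=4.3, r=7.9) → bbox [4.2,0.3,12.2] .. [20,16.1,16.5]
B = cube([9.5, 9.9, 1.8]) → bbox [0,0,0] .. [9.5,9.9,1.8]
lo = A.lo+B.lo = [4.2+0, 0.3+0, 12.2+0] = [4.200,0.300,12.200]
hi = A.hi+B.hi = [20+9.5, 16.1+9.9, 16.5+1.8] = [29.500,26.000,18.300]
diag = √(25.3²+25.7²+6.1²) = √1337.79 = 36.576


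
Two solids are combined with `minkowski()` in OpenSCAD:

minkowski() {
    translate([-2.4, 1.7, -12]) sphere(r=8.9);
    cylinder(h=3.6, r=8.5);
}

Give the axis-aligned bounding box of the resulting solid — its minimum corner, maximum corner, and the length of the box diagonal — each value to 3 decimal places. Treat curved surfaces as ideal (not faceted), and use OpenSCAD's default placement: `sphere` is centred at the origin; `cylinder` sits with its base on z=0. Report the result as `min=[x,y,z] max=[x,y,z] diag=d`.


min=[-19.800,-15.700,-20.900] max=[15.000,19.100,0.500] diag=53.666

A = translate([-2.4, 1.7, -12]) sphere(r=8.9) → bbox [-11.3,-7.2,-20.9] .. [6.5,10.6,-3.1]
B = cylinder(h=3.6, r=8.5) → bbox [-8.5,-8.5,0] .. [8.5,8.5,3.6]
lo = A.lo+B.lo = [-11.3-8.5, -7.2-8.5, -20.9+0] = [-19.800,-15.700,-20.900]
hi = A.hi+B.hi = [6.5+8.5, 10.6+8.5, -3.1+3.6] = [15.000,19.100,0.500]
diag = √(34.8²+34.8²+21.4²) = √2880.04 = 53.666


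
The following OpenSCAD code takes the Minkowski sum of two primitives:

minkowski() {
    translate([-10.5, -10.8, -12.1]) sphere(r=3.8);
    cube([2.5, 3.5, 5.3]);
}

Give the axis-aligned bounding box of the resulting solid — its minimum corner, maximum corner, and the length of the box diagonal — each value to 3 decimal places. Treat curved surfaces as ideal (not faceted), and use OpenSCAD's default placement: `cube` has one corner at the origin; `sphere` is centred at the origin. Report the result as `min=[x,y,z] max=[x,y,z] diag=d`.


A = translate([-10.5, -10.8, -12.1]) sphere(r=3.8) → bbox [-14.3,-14.6,-15.9] .. [-6.7,-7,-8.3]
B = cube([2.5, 3.5, 5.3]) → bbox [0,0,0] .. [2.5,3.5,5.3]
lo = A.lo+B.lo = [-14.3+0, -14.6+0, -15.9+0] = [-14.300,-14.600,-15.900]
hi = A.hi+B.hi = [-6.7+2.5, -7+3.5, -8.3+5.3] = [-4.200,-3.500,-3.000]
diag = √(10.1²+11.1²+12.9²) = √391.63 = 19.790

min=[-14.300,-14.600,-15.900] max=[-4.200,-3.500,-3.000] diag=19.790


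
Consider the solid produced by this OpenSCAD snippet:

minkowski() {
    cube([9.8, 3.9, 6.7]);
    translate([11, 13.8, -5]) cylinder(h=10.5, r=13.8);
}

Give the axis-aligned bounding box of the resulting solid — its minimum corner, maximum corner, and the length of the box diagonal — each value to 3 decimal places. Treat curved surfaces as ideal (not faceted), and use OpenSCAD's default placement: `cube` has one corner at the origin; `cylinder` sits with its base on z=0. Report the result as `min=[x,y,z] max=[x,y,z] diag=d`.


min=[-2.800,0.000,-5.000] max=[34.600,31.500,12.200] diag=51.835

A = translate([11, 13.8, -5]) cylinder(h=10.5, r=13.8) → bbox [-2.8,0,-5] .. [24.8,27.6,5.5]
B = cube([9.8, 3.9, 6.7]) → bbox [0,0,0] .. [9.8,3.9,6.7]
lo = A.lo+B.lo = [-2.8+0, 0+0, -5+0] = [-2.800,0.000,-5.000]
hi = A.hi+B.hi = [24.8+9.8, 27.6+3.9, 5.5+6.7] = [34.600,31.500,12.200]
diag = √(37.4²+31.5²+17.2²) = √2686.85 = 51.835


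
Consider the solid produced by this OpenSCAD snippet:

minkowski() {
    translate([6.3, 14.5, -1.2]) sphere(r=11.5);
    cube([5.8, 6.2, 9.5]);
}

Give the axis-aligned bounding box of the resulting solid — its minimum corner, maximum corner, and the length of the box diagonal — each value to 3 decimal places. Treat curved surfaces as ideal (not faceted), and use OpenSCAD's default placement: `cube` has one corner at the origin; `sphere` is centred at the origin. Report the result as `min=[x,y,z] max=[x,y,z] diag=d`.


min=[-5.200,3.000,-12.700] max=[23.600,32.200,19.800] diag=52.329

A = translate([6.3, 14.5, -1.2]) sphere(r=11.5) → bbox [-5.2,3,-12.7] .. [17.8,26,10.3]
B = cube([5.8, 6.2, 9.5]) → bbox [0,0,0] .. [5.8,6.2,9.5]
lo = A.lo+B.lo = [-5.2+0, 3+0, -12.7+0] = [-5.200,3.000,-12.700]
hi = A.hi+B.hi = [17.8+5.8, 26+6.2, 10.3+9.5] = [23.600,32.200,19.800]
diag = √(28.8²+29.2²+32.5²) = √2738.33 = 52.329


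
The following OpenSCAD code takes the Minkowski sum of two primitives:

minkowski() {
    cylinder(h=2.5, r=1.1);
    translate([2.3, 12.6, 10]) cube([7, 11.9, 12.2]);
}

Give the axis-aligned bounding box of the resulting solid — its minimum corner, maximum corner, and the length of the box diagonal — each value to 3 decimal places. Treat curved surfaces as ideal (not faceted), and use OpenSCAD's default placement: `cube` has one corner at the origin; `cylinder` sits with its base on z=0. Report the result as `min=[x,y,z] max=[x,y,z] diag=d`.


min=[1.200,11.500,10.000] max=[10.400,25.600,24.700] diag=22.350

A = translate([2.3, 12.6, 10]) cube([7, 11.9, 12.2]) → bbox [2.3,12.6,10] .. [9.3,24.5,22.2]
B = cylinder(h=2.5, r=1.1) → bbox [-1.1,-1.1,0] .. [1.1,1.1,2.5]
lo = A.lo+B.lo = [2.3-1.1, 12.6-1.1, 10+0] = [1.200,11.500,10.000]
hi = A.hi+B.hi = [9.3+1.1, 24.5+1.1, 22.2+2.5] = [10.400,25.600,24.700]
diag = √(9.2²+14.1²+14.7²) = √499.54 = 22.350


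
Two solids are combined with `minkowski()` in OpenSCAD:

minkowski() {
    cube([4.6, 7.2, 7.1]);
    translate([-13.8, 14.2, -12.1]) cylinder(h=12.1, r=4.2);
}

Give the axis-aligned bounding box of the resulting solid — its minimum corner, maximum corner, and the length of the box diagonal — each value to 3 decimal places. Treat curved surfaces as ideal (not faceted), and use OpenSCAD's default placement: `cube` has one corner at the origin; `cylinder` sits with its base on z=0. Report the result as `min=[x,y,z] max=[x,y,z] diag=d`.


min=[-18.000,10.000,-12.100] max=[-5.000,25.600,7.100] diag=27.946

A = translate([-13.8, 14.2, -12.1]) cylinder(h=12.1, r=4.2) → bbox [-18,10,-12.1] .. [-9.6,18.4,0]
B = cube([4.6, 7.2, 7.1]) → bbox [0,0,0] .. [4.6,7.2,7.1]
lo = A.lo+B.lo = [-18+0, 10+0, -12.1+0] = [-18.000,10.000,-12.100]
hi = A.hi+B.hi = [-9.6+4.6, 18.4+7.2, 0+7.1] = [-5.000,25.600,7.100]
diag = √(13²+15.6²+19.2²) = √781 = 27.946


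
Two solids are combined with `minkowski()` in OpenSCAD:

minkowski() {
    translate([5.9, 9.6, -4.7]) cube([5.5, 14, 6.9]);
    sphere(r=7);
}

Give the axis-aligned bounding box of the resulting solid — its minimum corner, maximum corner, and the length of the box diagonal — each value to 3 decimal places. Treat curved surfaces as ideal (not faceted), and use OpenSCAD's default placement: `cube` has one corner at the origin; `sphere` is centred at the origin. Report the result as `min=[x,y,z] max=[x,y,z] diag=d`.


min=[-1.100,2.600,-11.700] max=[18.400,30.600,9.200] diag=40.013

A = translate([5.9, 9.6, -4.7]) cube([5.5, 14, 6.9]) → bbox [5.9,9.6,-4.7] .. [11.4,23.6,2.2]
B = sphere(r=7) → bbox [-7,-7,-7] .. [7,7,7]
lo = A.lo+B.lo = [5.9-7, 9.6-7, -4.7-7] = [-1.100,2.600,-11.700]
hi = A.hi+B.hi = [11.4+7, 23.6+7, 2.2+7] = [18.400,30.600,9.200]
diag = √(19.5²+28²+20.9²) = √1601.06 = 40.013


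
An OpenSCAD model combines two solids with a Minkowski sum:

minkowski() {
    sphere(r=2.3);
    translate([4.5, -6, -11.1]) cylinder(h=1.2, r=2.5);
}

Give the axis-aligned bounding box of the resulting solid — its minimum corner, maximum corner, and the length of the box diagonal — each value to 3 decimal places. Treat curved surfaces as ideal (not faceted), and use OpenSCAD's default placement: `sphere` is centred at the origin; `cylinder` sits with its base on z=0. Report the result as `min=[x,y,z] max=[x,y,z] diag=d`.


A = translate([4.5, -6, -11.1]) cylinder(h=1.2, r=2.5) → bbox [2,-8.5,-11.1] .. [7,-3.5,-9.9]
B = sphere(r=2.3) → bbox [-2.3,-2.3,-2.3] .. [2.3,2.3,2.3]
lo = A.lo+B.lo = [2-2.3, -8.5-2.3, -11.1-2.3] = [-0.300,-10.800,-13.400]
hi = A.hi+B.hi = [7+2.3, -3.5+2.3, -9.9+2.3] = [9.300,-1.200,-7.600]
diag = √(9.6²+9.6²+5.8²) = √217.96 = 14.763

min=[-0.300,-10.800,-13.400] max=[9.300,-1.200,-7.600] diag=14.763


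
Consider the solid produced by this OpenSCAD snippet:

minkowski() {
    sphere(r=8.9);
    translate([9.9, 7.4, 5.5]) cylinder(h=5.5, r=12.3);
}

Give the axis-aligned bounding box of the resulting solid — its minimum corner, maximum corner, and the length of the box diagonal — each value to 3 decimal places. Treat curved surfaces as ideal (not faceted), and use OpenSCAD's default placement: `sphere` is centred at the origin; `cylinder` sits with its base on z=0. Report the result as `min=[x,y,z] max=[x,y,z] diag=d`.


A = translate([9.9, 7.4, 5.5]) cylinder(h=5.5, r=12.3) → bbox [-2.4,-4.9,5.5] .. [22.2,19.7,11]
B = sphere(r=8.9) → bbox [-8.9,-8.9,-8.9] .. [8.9,8.9,8.9]
lo = A.lo+B.lo = [-2.4-8.9, -4.9-8.9, 5.5-8.9] = [-11.300,-13.800,-3.400]
hi = A.hi+B.hi = [22.2+8.9, 19.7+8.9, 11+8.9] = [31.100,28.600,19.900]
diag = √(42.4²+42.4²+23.3²) = √4138.41 = 64.330

min=[-11.300,-13.800,-3.400] max=[31.100,28.600,19.900] diag=64.330


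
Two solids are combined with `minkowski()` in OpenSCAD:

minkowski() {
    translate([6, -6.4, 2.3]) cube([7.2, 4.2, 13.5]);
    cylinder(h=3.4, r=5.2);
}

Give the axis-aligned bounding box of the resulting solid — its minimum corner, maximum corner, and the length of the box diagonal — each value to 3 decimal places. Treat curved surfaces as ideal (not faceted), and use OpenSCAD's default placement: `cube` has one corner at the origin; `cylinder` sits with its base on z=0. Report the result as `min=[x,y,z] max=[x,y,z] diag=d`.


min=[0.800,-11.600,2.300] max=[18.400,3.000,19.200] diag=28.435

A = translate([6, -6.4, 2.3]) cube([7.2, 4.2, 13.5]) → bbox [6,-6.4,2.3] .. [13.2,-2.2,15.8]
B = cylinder(h=3.4, r=5.2) → bbox [-5.2,-5.2,0] .. [5.2,5.2,3.4]
lo = A.lo+B.lo = [6-5.2, -6.4-5.2, 2.3+0] = [0.800,-11.600,2.300]
hi = A.hi+B.hi = [13.2+5.2, -2.2+5.2, 15.8+3.4] = [18.400,3.000,19.200]
diag = √(17.6²+14.6²+16.9²) = √808.53 = 28.435


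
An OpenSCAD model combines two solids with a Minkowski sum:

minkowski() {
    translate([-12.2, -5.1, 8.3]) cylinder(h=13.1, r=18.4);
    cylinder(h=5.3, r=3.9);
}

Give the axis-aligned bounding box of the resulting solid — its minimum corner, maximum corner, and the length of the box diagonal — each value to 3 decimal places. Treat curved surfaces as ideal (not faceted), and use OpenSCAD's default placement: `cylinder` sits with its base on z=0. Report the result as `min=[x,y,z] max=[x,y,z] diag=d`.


A = translate([-12.2, -5.1, 8.3]) cylinder(h=13.1, r=18.4) → bbox [-30.6,-23.5,8.3] .. [6.2,13.3,21.4]
B = cylinder(h=5.3, r=3.9) → bbox [-3.9,-3.9,0] .. [3.9,3.9,5.3]
lo = A.lo+B.lo = [-30.6-3.9, -23.5-3.9, 8.3+0] = [-34.500,-27.400,8.300]
hi = A.hi+B.hi = [6.2+3.9, 13.3+3.9, 21.4+5.3] = [10.100,17.200,26.700]
diag = √(44.6²+44.6²+18.4²) = √4316.88 = 65.703

min=[-34.500,-27.400,8.300] max=[10.100,17.200,26.700] diag=65.703
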